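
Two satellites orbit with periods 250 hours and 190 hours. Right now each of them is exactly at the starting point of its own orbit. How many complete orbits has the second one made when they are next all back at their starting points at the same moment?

25 orbits

All finish a whole number of cycles simultaneously at t = LCM of the periods.
250 = 2 × 5^3
190 = 2 × 5 × 19
LCM(250, 190) = 2 × 5^3 × 19 = 4750.
Orbits for period 190: 4750 / 190 = 25.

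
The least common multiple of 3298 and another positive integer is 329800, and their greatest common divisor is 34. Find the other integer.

gcd × lcm = product of the two integers, so the other integer is (34 × 329800) / 3298 = 3400.

3400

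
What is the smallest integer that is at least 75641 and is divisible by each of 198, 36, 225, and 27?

The integer must be a common multiple of 198, 36, 225, and 27, so a multiple of their LCM.
198 = 2 × 3^2 × 11
36 = 2^2 × 3^2
225 = 3^2 × 5^2
27 = 3^3
LCM(198, 36, 225, 27) = 2^2 × 3^3 × 5^2 × 11 = 29700.
Smallest multiple of 29700 that is ≥ 75641: ⌈75641/29700⌉ × 29700 = 3 × 29700 = 89100.

89100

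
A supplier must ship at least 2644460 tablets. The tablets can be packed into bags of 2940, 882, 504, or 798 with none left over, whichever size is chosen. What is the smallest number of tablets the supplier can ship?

The number of tablets must be a common multiple of 2940, 882, 504, and 798, so a multiple of their LCM.
2940 = 2^2 × 3 × 5 × 7^2
882 = 2 × 3^2 × 7^2
504 = 2^3 × 3^2 × 7
798 = 2 × 3 × 7 × 19
LCM(2940, 882, 504, 798) = 2^3 × 3^2 × 5 × 7^2 × 19 = 335160.
Smallest multiple of 335160 that is ≥ 2644460: ⌈2644460/335160⌉ × 335160 = 8 × 335160 = 2681280.

2681280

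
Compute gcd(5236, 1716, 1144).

5236 = 2^2 × 7 × 11 × 17
1716 = 2^2 × 3 × 11 × 13
1144 = 2^3 × 11 × 13
gcd(5236, 1716, 1144) = 2^2 × 11 = 44.

44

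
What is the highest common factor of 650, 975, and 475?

650 = 2 × 5^2 × 13
975 = 3 × 5^2 × 13
475 = 5^2 × 19
gcd(650, 975, 475) = 5^2 = 25.

25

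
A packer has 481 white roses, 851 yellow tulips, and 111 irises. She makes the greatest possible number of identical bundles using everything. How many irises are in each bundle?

Number of bundles = gcd(481, 851, 111).
481 = 13 × 37
851 = 23 × 37
111 = 3 × 37
gcd(481, 851, 111) = 37.
irises per bundle = 111 / 37 = 3.

3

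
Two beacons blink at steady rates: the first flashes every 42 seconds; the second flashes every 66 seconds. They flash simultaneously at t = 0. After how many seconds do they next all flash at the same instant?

462 seconds

The first simultaneous occurrence is after LCM of the individual periods.
42 = 2 × 3 × 7
66 = 2 × 3 × 11
LCM(42, 66) = 2 × 3 × 7 × 11 = 462.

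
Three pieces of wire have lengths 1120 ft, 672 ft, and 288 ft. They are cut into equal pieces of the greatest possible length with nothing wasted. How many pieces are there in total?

Piece length = gcd(1120, 672, 288).
1120 = 2^5 × 5 × 7
672 = 2^5 × 3 × 7
288 = 2^5 × 3^2
gcd(1120, 672, 288) = 2^5 = 32.
Total pieces = 1120/32 + 672/32 + 288/32 = 35 + 21 + 9 = 65.

65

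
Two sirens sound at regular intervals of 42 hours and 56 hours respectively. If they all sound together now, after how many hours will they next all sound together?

168 hours

They coincide at every common multiple of the periods; the first is the LCM.
42 = 2 × 3 × 7
56 = 2^3 × 7
LCM(42, 56) = 2^3 × 3 × 7 = 168.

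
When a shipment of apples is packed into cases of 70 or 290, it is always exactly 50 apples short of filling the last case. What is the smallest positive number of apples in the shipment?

1980

Being 50 short of a full case of size k means N ≡ −50 (mod k), i.e. N + 50 is a multiple of each size.
70 = 2 × 5 × 7
290 = 2 × 5 × 29
LCM(70, 290) = 2 × 5 × 7 × 29 = 2030.
Smallest positive N is 2030 − 50 = 1980.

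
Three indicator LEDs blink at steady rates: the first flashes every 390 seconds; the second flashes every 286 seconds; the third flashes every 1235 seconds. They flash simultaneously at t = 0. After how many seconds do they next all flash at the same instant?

We need the least common multiple of the intervals.
390 = 2 × 3 × 5 × 13
286 = 2 × 11 × 13
1235 = 5 × 13 × 19
LCM(390, 286, 1235) = 2 × 3 × 5 × 11 × 13 × 19 = 81510.

81510 seconds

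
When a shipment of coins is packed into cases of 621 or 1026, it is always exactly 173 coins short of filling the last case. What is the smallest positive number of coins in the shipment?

23425

Being 173 short of a full case of size k means N ≡ −173 (mod k), i.e. N + 173 is a multiple of each size.
621 = 3^3 × 23
1026 = 2 × 3^3 × 19
LCM(621, 1026) = 2 × 3^3 × 19 × 23 = 23598.
Smallest positive N is 23598 − 173 = 23425.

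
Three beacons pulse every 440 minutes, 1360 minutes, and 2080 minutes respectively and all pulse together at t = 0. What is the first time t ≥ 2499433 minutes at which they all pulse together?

Joint pulses occur at multiples of LCM(440, 1360, 2080).
440 = 2^3 × 5 × 11
1360 = 2^4 × 5 × 17
2080 = 2^5 × 5 × 13
LCM(440, 1360, 2080) = 2^5 × 5 × 11 × 13 × 17 = 388960.
Smallest multiple of 388960 that is ≥ 2499433: ⌈2499433/388960⌉ × 388960 = 7 × 388960 = 2722720.

2722720 minutes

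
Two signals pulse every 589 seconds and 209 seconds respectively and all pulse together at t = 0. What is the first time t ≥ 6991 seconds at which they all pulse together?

12958 seconds

Joint pulses occur at multiples of LCM(589, 209).
589 = 19 × 31
209 = 11 × 19
LCM(589, 209) = 11 × 19 × 31 = 6479.
Smallest multiple of 6479 that is ≥ 6991: ⌈6991/6479⌉ × 6479 = 2 × 6479 = 12958.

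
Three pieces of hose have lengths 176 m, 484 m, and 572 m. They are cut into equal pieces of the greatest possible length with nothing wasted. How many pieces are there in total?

28

Piece length = gcd(176, 484, 572).
176 = 2^4 × 11
484 = 2^2 × 11^2
572 = 2^2 × 11 × 13
gcd(176, 484, 572) = 2^2 × 11 = 44.
Total pieces = 176/44 + 484/44 + 572/44 = 4 + 11 + 13 = 28.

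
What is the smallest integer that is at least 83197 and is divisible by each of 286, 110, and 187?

The integer must be a common multiple of 286, 110, and 187, so a multiple of their LCM.
286 = 2 × 11 × 13
110 = 2 × 5 × 11
187 = 11 × 17
LCM(286, 110, 187) = 2 × 5 × 11 × 13 × 17 = 24310.
Smallest multiple of 24310 that is ≥ 83197: ⌈83197/24310⌉ × 24310 = 4 × 24310 = 97240.

97240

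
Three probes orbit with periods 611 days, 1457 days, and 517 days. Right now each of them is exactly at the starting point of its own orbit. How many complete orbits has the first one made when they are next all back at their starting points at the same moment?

The first common completion time is the LCM of the periods.
611 = 13 × 47
1457 = 31 × 47
517 = 11 × 47
LCM(611, 1457, 517) = 11 × 13 × 31 × 47 = 208351.
Orbits for period 611: 208351 / 611 = 341.

341 orbits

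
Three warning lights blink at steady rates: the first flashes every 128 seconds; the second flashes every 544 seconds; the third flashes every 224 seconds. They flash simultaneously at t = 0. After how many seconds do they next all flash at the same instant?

They coincide at every common multiple of the periods; the first is the LCM.
128 = 2^7
544 = 2^5 × 17
224 = 2^5 × 7
LCM(128, 544, 224) = 2^7 × 7 × 17 = 15232.

15232 seconds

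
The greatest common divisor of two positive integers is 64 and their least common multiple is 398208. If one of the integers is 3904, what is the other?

6528

For two integers, gcd × lcm = product, so the other is (64 × 398208) / 3904 = 25485312 / 3904 = 6528.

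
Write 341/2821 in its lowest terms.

341 = 11 × 31
2821 = 7 × 13 × 31
gcd(341, 2821) = 31.
Divide numerator and denominator by 31: 341/2821 = 11/91.

11/91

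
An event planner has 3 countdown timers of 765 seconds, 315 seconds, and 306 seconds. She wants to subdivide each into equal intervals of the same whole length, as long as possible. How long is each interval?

9 seconds

The interval must divide each timer length; the longest such is the gcd.
765 = 3^2 × 5 × 17
315 = 3^2 × 5 × 7
306 = 2 × 3^2 × 17
gcd(765, 315, 306) = 3^2 = 9.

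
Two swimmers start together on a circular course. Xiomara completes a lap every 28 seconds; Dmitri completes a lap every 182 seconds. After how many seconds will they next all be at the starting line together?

They coincide at every common multiple of the periods; the first is the LCM.
28 = 2^2 × 7
182 = 2 × 7 × 13
LCM(28, 182) = 2^2 × 7 × 13 = 364.

364 seconds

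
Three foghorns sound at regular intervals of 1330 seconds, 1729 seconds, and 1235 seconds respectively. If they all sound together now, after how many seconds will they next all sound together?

17290 seconds

We need the least common multiple of the intervals.
1330 = 2 × 5 × 7 × 19
1729 = 7 × 13 × 19
1235 = 5 × 13 × 19
LCM(1330, 1729, 1235) = 2 × 5 × 7 × 13 × 19 = 17290.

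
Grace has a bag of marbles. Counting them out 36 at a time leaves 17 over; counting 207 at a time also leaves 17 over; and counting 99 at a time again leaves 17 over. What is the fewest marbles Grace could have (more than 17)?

N − 17 must be a common multiple of 36, 207, and 99.
36 = 2^2 × 3^2
207 = 3^2 × 23
99 = 3^2 × 11
LCM(36, 207, 99) = 2^2 × 3^2 × 11 × 23 = 9108.
Smallest N > 17 is LCM + 17 = 9108 + 17 = 9125.

9125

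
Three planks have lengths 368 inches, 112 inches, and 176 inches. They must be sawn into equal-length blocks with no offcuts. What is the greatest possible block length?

16 inches

This is the greatest common divisor of 368, 112, and 176.
368 = 2^4 × 23
112 = 2^4 × 7
176 = 2^4 × 11
gcd(368, 112, 176) = 2^4 = 16.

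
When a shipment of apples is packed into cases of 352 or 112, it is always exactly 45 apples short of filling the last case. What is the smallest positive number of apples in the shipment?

2419

Being 45 short of a full case of size k means N ≡ −45 (mod k), i.e. N + 45 is a multiple of each size.
352 = 2^5 × 11
112 = 2^4 × 7
LCM(352, 112) = 2^5 × 7 × 11 = 2464.
Smallest positive N is 2464 − 45 = 2419.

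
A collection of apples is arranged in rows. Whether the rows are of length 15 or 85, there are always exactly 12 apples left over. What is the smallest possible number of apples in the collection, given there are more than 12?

N − 12 must be a common multiple of 15 and 85.
15 = 3 × 5
85 = 5 × 17
LCM(15, 85) = 3 × 5 × 17 = 255.
Smallest N > 12 is LCM + 12 = 255 + 12 = 267.

267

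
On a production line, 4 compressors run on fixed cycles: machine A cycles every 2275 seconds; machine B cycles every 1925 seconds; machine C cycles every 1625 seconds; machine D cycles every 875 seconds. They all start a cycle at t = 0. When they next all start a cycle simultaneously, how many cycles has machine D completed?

They are all back at their starting positions together after one LCM of the periods.
2275 = 5^2 × 7 × 13
1925 = 5^2 × 7 × 11
1625 = 5^3 × 13
875 = 5^3 × 7
LCM(2275, 1925, 1625, 875) = 5^3 × 7 × 11 × 13 = 125125.
Cycles for period 875: 125125 / 875 = 143.

143 cycles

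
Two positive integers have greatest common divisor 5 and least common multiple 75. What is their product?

375

For any two positive integers, gcd × lcm = product = 5 × 75 = 375.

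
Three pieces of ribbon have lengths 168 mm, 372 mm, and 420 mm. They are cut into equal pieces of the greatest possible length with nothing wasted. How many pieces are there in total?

Piece length = gcd(168, 372, 420).
168 = 2^3 × 3 × 7
372 = 2^2 × 3 × 31
420 = 2^2 × 3 × 5 × 7
gcd(168, 372, 420) = 2^2 × 3 = 12.
Total pieces = 168/12 + 372/12 + 420/12 = 14 + 31 + 35 = 80.

80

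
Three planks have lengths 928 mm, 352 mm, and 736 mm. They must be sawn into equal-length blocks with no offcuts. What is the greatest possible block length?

This is the greatest common divisor of 928, 352, and 736.
928 = 2^5 × 29
352 = 2^5 × 11
736 = 2^5 × 23
gcd(928, 352, 736) = 2^5 = 32.

32 mm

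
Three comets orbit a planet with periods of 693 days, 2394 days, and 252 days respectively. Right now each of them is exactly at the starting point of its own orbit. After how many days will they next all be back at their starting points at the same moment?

52668 days

The first simultaneous occurrence is after LCM of the individual periods.
693 = 3^2 × 7 × 11
2394 = 2 × 3^2 × 7 × 19
252 = 2^2 × 3^2 × 7
LCM(693, 2394, 252) = 2^2 × 3^2 × 7 × 11 × 19 = 52668.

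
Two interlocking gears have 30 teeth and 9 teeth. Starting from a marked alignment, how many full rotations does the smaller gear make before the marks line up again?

All finish a whole number of cycles simultaneously at t = LCM of the periods.
30 = 2 × 3 × 5
9 = 3^2
LCM(30, 9) = 2 × 3^2 × 5 = 90.
Rotations for period 9: 90 / 9 = 10.

10 rotations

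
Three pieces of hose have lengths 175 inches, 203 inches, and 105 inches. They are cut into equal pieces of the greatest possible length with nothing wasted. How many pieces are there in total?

Piece length = gcd(175, 203, 105).
175 = 5^2 × 7
203 = 7 × 29
105 = 3 × 5 × 7
gcd(175, 203, 105) = 7.
Total pieces = 175/7 + 203/7 + 105/7 = 25 + 29 + 15 = 69.

69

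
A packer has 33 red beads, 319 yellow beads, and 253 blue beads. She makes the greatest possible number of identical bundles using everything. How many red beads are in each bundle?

Number of bundles = gcd(33, 319, 253).
33 = 3 × 11
319 = 11 × 29
253 = 11 × 23
gcd(33, 319, 253) = 11.
red beads per bundle = 33 / 11 = 3.

3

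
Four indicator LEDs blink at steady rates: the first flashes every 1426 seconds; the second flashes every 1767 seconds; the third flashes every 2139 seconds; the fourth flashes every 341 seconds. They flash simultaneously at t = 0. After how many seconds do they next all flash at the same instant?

We need the least common multiple of the intervals.
1426 = 2 × 23 × 31
1767 = 3 × 19 × 31
2139 = 3 × 23 × 31
341 = 11 × 31
LCM(1426, 1767, 2139, 341) = 2 × 3 × 11 × 19 × 23 × 31 = 894102.

894102 seconds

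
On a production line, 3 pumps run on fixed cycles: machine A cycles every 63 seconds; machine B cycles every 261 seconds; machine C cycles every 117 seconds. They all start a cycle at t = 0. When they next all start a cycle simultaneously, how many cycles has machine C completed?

All finish a whole number of cycles simultaneously at t = LCM of the periods.
63 = 3^2 × 7
261 = 3^2 × 29
117 = 3^2 × 13
LCM(63, 261, 117) = 3^2 × 7 × 13 × 29 = 23751.
Cycles for period 117: 23751 / 117 = 203.

203 cycles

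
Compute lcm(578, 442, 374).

82654

578 = 2 × 17^2
442 = 2 × 13 × 17
374 = 2 × 11 × 17
LCM(578, 442, 374) = 2 × 11 × 13 × 17^2 = 82654.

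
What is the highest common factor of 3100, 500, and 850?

3100 = 2^2 × 5^2 × 31
500 = 2^2 × 5^3
850 = 2 × 5^2 × 17
gcd(3100, 500, 850) = 2 × 5^2 = 50.

50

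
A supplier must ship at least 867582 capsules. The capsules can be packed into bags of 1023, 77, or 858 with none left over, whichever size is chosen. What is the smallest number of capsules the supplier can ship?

The number of capsules must be a common multiple of 1023, 77, and 858, so a multiple of their LCM.
1023 = 3 × 11 × 31
77 = 7 × 11
858 = 2 × 3 × 11 × 13
LCM(1023, 77, 858) = 2 × 3 × 7 × 11 × 13 × 31 = 186186.
Smallest multiple of 186186 that is ≥ 867582: ⌈867582/186186⌉ × 186186 = 5 × 186186 = 930930.

930930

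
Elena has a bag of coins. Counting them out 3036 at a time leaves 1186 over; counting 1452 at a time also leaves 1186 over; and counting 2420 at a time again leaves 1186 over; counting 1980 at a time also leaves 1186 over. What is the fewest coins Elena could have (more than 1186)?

N − 1186 must be a common multiple of 3036, 1452, 2420, and 1980.
3036 = 2^2 × 3 × 11 × 23
1452 = 2^2 × 3 × 11^2
2420 = 2^2 × 5 × 11^2
1980 = 2^2 × 3^2 × 5 × 11
LCM(3036, 1452, 2420, 1980) = 2^2 × 3^2 × 5 × 11^2 × 23 = 500940.
Smallest N > 1186 is LCM + 1186 = 500940 + 1186 = 502126.

502126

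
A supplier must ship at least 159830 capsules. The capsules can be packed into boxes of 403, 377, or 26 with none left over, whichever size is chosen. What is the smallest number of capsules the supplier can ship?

163618

The number of capsules must be a common multiple of 403, 377, and 26, so a multiple of their LCM.
403 = 13 × 31
377 = 13 × 29
26 = 2 × 13
LCM(403, 377, 26) = 2 × 13 × 29 × 31 = 23374.
Smallest multiple of 23374 that is ≥ 159830: ⌈159830/23374⌉ × 23374 = 7 × 23374 = 163618.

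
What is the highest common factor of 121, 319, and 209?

11

121 = 11^2
319 = 11 × 29
209 = 11 × 19
gcd(121, 319, 209) = 11.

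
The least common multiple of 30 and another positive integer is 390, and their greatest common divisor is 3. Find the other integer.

39

gcd × lcm = product of the two integers, so the other integer is (3 × 390) / 30 = 39.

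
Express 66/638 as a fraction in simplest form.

66 = 2 × 3 × 11
638 = 2 × 11 × 29
gcd(66, 638) = 2 × 11 = 22.
Divide numerator and denominator by 22: 66/638 = 3/29.

3/29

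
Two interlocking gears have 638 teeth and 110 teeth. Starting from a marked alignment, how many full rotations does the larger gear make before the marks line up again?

5 rotations

The first common completion time is the LCM of the periods.
638 = 2 × 11 × 29
110 = 2 × 5 × 11
LCM(638, 110) = 2 × 5 × 11 × 29 = 3190.
Rotations for period 638: 3190 / 638 = 5.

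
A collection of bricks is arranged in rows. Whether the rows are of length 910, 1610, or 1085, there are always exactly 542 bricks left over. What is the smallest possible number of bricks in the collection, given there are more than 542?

N − 542 must be a common multiple of 910, 1610, and 1085.
910 = 2 × 5 × 7 × 13
1610 = 2 × 5 × 7 × 23
1085 = 5 × 7 × 31
LCM(910, 1610, 1085) = 2 × 5 × 7 × 13 × 23 × 31 = 648830.
Smallest N > 542 is LCM + 542 = 648830 + 542 = 649372.

649372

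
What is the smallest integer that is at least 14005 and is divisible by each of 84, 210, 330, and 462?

18480

The integer must be a common multiple of 84, 210, 330, and 462, so a multiple of their LCM.
84 = 2^2 × 3 × 7
210 = 2 × 3 × 5 × 7
330 = 2 × 3 × 5 × 11
462 = 2 × 3 × 7 × 11
LCM(84, 210, 330, 462) = 2^2 × 3 × 5 × 7 × 11 = 4620.
Smallest multiple of 4620 that is ≥ 14005: ⌈14005/4620⌉ × 4620 = 4 × 4620 = 18480.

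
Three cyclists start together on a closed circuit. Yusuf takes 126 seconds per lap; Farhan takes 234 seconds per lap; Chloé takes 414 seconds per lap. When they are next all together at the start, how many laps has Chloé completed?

91 laps

They are all back at their starting positions together after one LCM of the periods.
126 = 2 × 3^2 × 7
234 = 2 × 3^2 × 13
414 = 2 × 3^2 × 23
LCM(126, 234, 414) = 2 × 3^2 × 7 × 13 × 23 = 37674.
Laps for period 414: 37674 / 414 = 91.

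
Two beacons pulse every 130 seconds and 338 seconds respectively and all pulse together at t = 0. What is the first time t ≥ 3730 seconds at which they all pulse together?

5070 seconds

Joint pulses occur at multiples of LCM(130, 338).
130 = 2 × 5 × 13
338 = 2 × 13^2
LCM(130, 338) = 2 × 5 × 13^2 = 1690.
Smallest multiple of 1690 that is ≥ 3730: ⌈3730/1690⌉ × 1690 = 3 × 1690 = 5070.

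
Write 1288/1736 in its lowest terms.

23/31

1288 = 2^3 × 7 × 23
1736 = 2^3 × 7 × 31
gcd(1288, 1736) = 2^3 × 7 = 56.
Divide numerator and denominator by 56: 1288/1736 = 23/31.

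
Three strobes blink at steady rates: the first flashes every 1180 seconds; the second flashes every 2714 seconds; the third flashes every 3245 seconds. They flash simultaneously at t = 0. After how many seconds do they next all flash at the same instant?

The first simultaneous occurrence is after LCM of the individual periods.
1180 = 2^2 × 5 × 59
2714 = 2 × 23 × 59
3245 = 5 × 11 × 59
LCM(1180, 2714, 3245) = 2^2 × 5 × 11 × 23 × 59 = 298540.

298540 seconds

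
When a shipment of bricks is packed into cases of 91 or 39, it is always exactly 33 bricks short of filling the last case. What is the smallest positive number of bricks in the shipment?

240

Being 33 short of a full case of size k means N ≡ −33 (mod k), i.e. N + 33 is a multiple of each size.
91 = 7 × 13
39 = 3 × 13
LCM(91, 39) = 3 × 7 × 13 = 273.
Smallest positive N is 273 − 33 = 240.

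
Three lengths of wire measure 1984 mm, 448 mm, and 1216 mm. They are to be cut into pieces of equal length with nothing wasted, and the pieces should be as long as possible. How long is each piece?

The greatest length dividing all of 1984, 448, and 1216 is their gcd.
1984 = 2^6 × 31
448 = 2^6 × 7
1216 = 2^6 × 19
gcd(1984, 448, 1216) = 2^6 = 64.

64 mm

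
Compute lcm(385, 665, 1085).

226765

385 = 5 × 7 × 11
665 = 5 × 7 × 19
1085 = 5 × 7 × 31
LCM(385, 665, 1085) = 5 × 7 × 11 × 19 × 31 = 226765.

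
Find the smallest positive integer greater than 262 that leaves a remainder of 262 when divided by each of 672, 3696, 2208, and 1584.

510310

N − 262 must be a common multiple of 672, 3696, 2208, and 1584.
672 = 2^5 × 3 × 7
3696 = 2^4 × 3 × 7 × 11
2208 = 2^5 × 3 × 23
1584 = 2^4 × 3^2 × 11
LCM(672, 3696, 2208, 1584) = 2^5 × 3^2 × 7 × 11 × 23 = 510048.
Smallest N > 262 is LCM + 262 = 510048 + 262 = 510310.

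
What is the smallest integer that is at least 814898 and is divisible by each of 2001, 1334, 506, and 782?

The integer must be a common multiple of 2001, 1334, 506, and 782, so a multiple of their LCM.
2001 = 3 × 23 × 29
1334 = 2 × 23 × 29
506 = 2 × 11 × 23
782 = 2 × 17 × 23
LCM(2001, 1334, 506, 782) = 2 × 3 × 11 × 17 × 23 × 29 = 748374.
Smallest multiple of 748374 that is ≥ 814898: ⌈814898/748374⌉ × 748374 = 2 × 748374 = 1496748.

1496748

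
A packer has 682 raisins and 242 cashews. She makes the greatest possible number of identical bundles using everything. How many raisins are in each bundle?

Number of bundles = gcd(682, 242).
682 = 2 × 11 × 31
242 = 2 × 11^2
gcd(682, 242) = 2 × 11 = 22.
raisins per bundle = 682 / 22 = 31.

31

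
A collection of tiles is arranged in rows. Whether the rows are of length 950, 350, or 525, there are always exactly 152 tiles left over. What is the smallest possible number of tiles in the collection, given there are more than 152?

N − 152 must be a common multiple of 950, 350, and 525.
950 = 2 × 5^2 × 19
350 = 2 × 5^2 × 7
525 = 3 × 5^2 × 7
LCM(950, 350, 525) = 2 × 3 × 5^2 × 7 × 19 = 19950.
Smallest N > 152 is LCM + 152 = 19950 + 152 = 20102.

20102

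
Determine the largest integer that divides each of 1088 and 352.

32

1088 = 2^6 × 17
352 = 2^5 × 11
gcd(1088, 352) = 2^5 = 32.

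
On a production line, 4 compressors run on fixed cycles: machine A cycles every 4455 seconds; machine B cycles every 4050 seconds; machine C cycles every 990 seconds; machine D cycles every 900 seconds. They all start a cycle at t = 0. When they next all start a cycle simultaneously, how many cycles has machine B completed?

22 cycles

They are all back at their starting positions together after one LCM of the periods.
4455 = 3^4 × 5 × 11
4050 = 2 × 3^4 × 5^2
990 = 2 × 3^2 × 5 × 11
900 = 2^2 × 3^2 × 5^2
LCM(4455, 4050, 990, 900) = 2^2 × 3^4 × 5^2 × 11 = 89100.
Cycles for period 4050: 89100 / 4050 = 22.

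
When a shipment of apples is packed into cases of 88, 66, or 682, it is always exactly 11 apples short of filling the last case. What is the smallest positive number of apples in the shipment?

8173

Being 11 short of a full case of size k means N ≡ −11 (mod k), i.e. N + 11 is a multiple of each size.
88 = 2^3 × 11
66 = 2 × 3 × 11
682 = 2 × 11 × 31
LCM(88, 66, 682) = 2^3 × 3 × 11 × 31 = 8184.
Smallest positive N is 8184 − 11 = 8173.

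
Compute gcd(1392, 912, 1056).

48

1392 = 2^4 × 3 × 29
912 = 2^4 × 3 × 19
1056 = 2^5 × 3 × 11
gcd(1392, 912, 1056) = 2^4 × 3 = 48.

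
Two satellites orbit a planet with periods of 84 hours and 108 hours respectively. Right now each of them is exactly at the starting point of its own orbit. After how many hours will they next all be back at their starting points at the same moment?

756 hours

They coincide at every common multiple of the periods; the first is the LCM.
84 = 2^2 × 3 × 7
108 = 2^2 × 3^3
LCM(84, 108) = 2^2 × 3^3 × 7 = 756.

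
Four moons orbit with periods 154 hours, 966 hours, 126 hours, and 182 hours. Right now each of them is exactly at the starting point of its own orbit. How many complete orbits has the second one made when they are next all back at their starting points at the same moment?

429 orbits

All finish a whole number of cycles simultaneously at t = LCM of the periods.
154 = 2 × 7 × 11
966 = 2 × 3 × 7 × 23
126 = 2 × 3^2 × 7
182 = 2 × 7 × 13
LCM(154, 966, 126, 182) = 2 × 3^2 × 7 × 11 × 13 × 23 = 414414.
Orbits for period 966: 414414 / 966 = 429.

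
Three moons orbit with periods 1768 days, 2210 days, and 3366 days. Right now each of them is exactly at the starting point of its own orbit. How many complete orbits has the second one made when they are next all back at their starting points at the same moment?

396 orbits

All finish a whole number of cycles simultaneously at t = LCM of the periods.
1768 = 2^3 × 13 × 17
2210 = 2 × 5 × 13 × 17
3366 = 2 × 3^2 × 11 × 17
LCM(1768, 2210, 3366) = 2^3 × 3^2 × 5 × 11 × 13 × 17 = 875160.
Orbits for period 2210: 875160 / 2210 = 396.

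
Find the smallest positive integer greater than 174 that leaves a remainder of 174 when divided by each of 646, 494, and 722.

159736

N − 174 must be a common multiple of 646, 494, and 722.
646 = 2 × 17 × 19
494 = 2 × 13 × 19
722 = 2 × 19^2
LCM(646, 494, 722) = 2 × 13 × 17 × 19^2 = 159562.
Smallest N > 174 is LCM + 174 = 159562 + 174 = 159736.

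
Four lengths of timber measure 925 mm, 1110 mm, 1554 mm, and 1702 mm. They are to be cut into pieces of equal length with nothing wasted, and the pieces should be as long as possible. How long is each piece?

37 mm

Each piece length must divide every original length, so the longest possible is gcd(925, 1110, 1554, 1702).
925 = 5^2 × 37
1110 = 2 × 3 × 5 × 37
1554 = 2 × 3 × 7 × 37
1702 = 2 × 23 × 37
gcd(925, 1110, 1554, 1702) = 37.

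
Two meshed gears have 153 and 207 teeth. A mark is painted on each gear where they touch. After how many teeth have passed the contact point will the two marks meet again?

They coincide at every common multiple of the periods; the first is the LCM.
153 = 3^2 × 17
207 = 3^2 × 23
LCM(153, 207) = 3^2 × 17 × 23 = 3519.

3519 teeth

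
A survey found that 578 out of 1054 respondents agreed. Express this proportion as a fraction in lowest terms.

17/31

578 = 2 × 17^2
1054 = 2 × 17 × 31
gcd(578, 1054) = 2 × 17 = 34.
Divide numerator and denominator by 34: 578/1054 = 17/31.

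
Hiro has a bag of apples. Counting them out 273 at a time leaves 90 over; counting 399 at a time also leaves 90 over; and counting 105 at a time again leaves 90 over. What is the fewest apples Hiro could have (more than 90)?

N − 90 must be a common multiple of 273, 399, and 105.
273 = 3 × 7 × 13
399 = 3 × 7 × 19
105 = 3 × 5 × 7
LCM(273, 399, 105) = 3 × 5 × 7 × 13 × 19 = 25935.
Smallest N > 90 is LCM + 90 = 25935 + 90 = 26025.

26025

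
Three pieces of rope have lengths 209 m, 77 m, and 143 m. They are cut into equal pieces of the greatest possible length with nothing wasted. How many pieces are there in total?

Piece length = gcd(209, 77, 143).
209 = 11 × 19
77 = 7 × 11
143 = 11 × 13
gcd(209, 77, 143) = 11.
Total pieces = 209/11 + 77/11 + 143/11 = 19 + 7 + 13 = 39.

39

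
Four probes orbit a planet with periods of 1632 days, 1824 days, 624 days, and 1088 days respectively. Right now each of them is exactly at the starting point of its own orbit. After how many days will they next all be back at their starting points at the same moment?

They coincide at every common multiple of the periods; the first is the LCM.
1632 = 2^5 × 3 × 17
1824 = 2^5 × 3 × 19
624 = 2^4 × 3 × 13
1088 = 2^6 × 17
LCM(1632, 1824, 624, 1088) = 2^6 × 3 × 13 × 17 × 19 = 806208.

806208 days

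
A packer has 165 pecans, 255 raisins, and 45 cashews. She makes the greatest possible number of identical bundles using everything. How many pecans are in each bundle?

Number of bundles = gcd(165, 255, 45).
165 = 3 × 5 × 11
255 = 3 × 5 × 17
45 = 3^2 × 5
gcd(165, 255, 45) = 3 × 5 = 15.
pecans per bundle = 165 / 15 = 11.

11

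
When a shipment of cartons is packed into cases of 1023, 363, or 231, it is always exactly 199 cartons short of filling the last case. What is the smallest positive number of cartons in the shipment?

Being 199 short of a full case of size k means N ≡ −199 (mod k), i.e. N + 199 is a multiple of each size.
1023 = 3 × 11 × 31
363 = 3 × 11^2
231 = 3 × 7 × 11
LCM(1023, 363, 231) = 3 × 7 × 11^2 × 31 = 78771.
Smallest positive N is 78771 − 199 = 78572.

78572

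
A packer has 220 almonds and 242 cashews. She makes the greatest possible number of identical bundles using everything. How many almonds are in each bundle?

10

Number of bundles = gcd(220, 242).
220 = 2^2 × 5 × 11
242 = 2 × 11^2
gcd(220, 242) = 2 × 11 = 22.
almonds per bundle = 220 / 22 = 10.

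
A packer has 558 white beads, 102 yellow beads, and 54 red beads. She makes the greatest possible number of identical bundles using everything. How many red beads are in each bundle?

9

Number of bundles = gcd(558, 102, 54).
558 = 2 × 3^2 × 31
102 = 2 × 3 × 17
54 = 2 × 3^3
gcd(558, 102, 54) = 2 × 3 = 6.
red beads per bundle = 54 / 6 = 9.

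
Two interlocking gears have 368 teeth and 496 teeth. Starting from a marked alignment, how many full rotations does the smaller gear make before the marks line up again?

The first common completion time is the LCM of the periods.
368 = 2^4 × 23
496 = 2^4 × 31
LCM(368, 496) = 2^4 × 23 × 31 = 11408.
Rotations for period 368: 11408 / 368 = 31.

31 rotations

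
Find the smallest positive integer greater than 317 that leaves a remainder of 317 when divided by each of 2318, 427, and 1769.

N − 317 must be a common multiple of 2318, 427, and 1769.
2318 = 2 × 19 × 61
427 = 7 × 61
1769 = 29 × 61
LCM(2318, 427, 1769) = 2 × 7 × 19 × 29 × 61 = 470554.
Smallest N > 317 is LCM + 317 = 470554 + 317 = 470871.

470871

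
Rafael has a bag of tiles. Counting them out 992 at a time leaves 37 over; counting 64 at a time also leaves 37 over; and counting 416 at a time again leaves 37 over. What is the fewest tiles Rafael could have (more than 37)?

25829

N − 37 must be a common multiple of 992, 64, and 416.
992 = 2^5 × 31
64 = 2^6
416 = 2^5 × 13
LCM(992, 64, 416) = 2^6 × 13 × 31 = 25792.
Smallest N > 37 is LCM + 37 = 25792 + 37 = 25829.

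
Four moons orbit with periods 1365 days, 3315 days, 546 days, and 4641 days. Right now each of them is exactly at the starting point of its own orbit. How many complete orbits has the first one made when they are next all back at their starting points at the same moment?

34 orbits

The first common completion time is the LCM of the periods.
1365 = 3 × 5 × 7 × 13
3315 = 3 × 5 × 13 × 17
546 = 2 × 3 × 7 × 13
4641 = 3 × 7 × 13 × 17
LCM(1365, 3315, 546, 4641) = 2 × 3 × 5 × 7 × 13 × 17 = 46410.
Orbits for period 1365: 46410 / 1365 = 34.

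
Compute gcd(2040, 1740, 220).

20

2040 = 2^3 × 3 × 5 × 17
1740 = 2^2 × 3 × 5 × 29
220 = 2^2 × 5 × 11
gcd(2040, 1740, 220) = 2^2 × 5 = 20.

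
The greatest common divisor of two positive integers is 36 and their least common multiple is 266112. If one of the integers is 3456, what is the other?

2772

For two integers, gcd × lcm = product, so the other is (36 × 266112) / 3456 = 9580032 / 3456 = 2772.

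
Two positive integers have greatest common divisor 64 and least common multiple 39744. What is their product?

For any two positive integers, gcd × lcm = product = 64 × 39744 = 2543616.

2543616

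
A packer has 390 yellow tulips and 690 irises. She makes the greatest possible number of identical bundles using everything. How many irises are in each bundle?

Number of bundles = gcd(390, 690).
390 = 2 × 3 × 5 × 13
690 = 2 × 3 × 5 × 23
gcd(390, 690) = 2 × 3 × 5 = 30.
irises per bundle = 690 / 30 = 23.

23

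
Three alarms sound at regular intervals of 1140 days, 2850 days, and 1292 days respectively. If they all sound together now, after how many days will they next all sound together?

We need the least common multiple of the intervals.
1140 = 2^2 × 3 × 5 × 19
2850 = 2 × 3 × 5^2 × 19
1292 = 2^2 × 17 × 19
LCM(1140, 2850, 1292) = 2^2 × 3 × 5^2 × 17 × 19 = 96900.

96900 days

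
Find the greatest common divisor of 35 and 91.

35 = 5 × 7
91 = 7 × 13
gcd(35, 91) = 7.

7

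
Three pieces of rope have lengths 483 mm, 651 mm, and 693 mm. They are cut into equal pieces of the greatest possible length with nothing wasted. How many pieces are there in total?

Piece length = gcd(483, 651, 693).
483 = 3 × 7 × 23
651 = 3 × 7 × 31
693 = 3^2 × 7 × 11
gcd(483, 651, 693) = 3 × 7 = 21.
Total pieces = 483/21 + 651/21 + 693/21 = 23 + 31 + 33 = 87.

87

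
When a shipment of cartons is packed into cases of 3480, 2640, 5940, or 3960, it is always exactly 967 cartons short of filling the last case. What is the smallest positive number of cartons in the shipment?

Being 967 short of a full case of size k means N ≡ −967 (mod k), i.e. N + 967 is a multiple of each size.
3480 = 2^3 × 3 × 5 × 29
2640 = 2^4 × 3 × 5 × 11
5940 = 2^2 × 3^3 × 5 × 11
3960 = 2^3 × 3^2 × 5 × 11
LCM(3480, 2640, 5940, 3960) = 2^4 × 3^3 × 5 × 11 × 29 = 689040.
Smallest positive N is 689040 − 967 = 688073.

688073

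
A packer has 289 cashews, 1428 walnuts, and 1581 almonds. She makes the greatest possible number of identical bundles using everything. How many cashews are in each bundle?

Number of bundles = gcd(289, 1428, 1581).
289 = 17^2
1428 = 2^2 × 3 × 7 × 17
1581 = 3 × 17 × 31
gcd(289, 1428, 1581) = 17.
cashews per bundle = 289 / 17 = 17.

17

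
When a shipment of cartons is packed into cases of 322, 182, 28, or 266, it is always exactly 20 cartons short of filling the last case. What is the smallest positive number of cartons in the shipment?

Being 20 short of a full case of size k means N ≡ −20 (mod k), i.e. N + 20 is a multiple of each size.
322 = 2 × 7 × 23
182 = 2 × 7 × 13
28 = 2^2 × 7
266 = 2 × 7 × 19
LCM(322, 182, 28, 266) = 2^2 × 7 × 13 × 19 × 23 = 159068.
Smallest positive N is 159068 − 20 = 159048.

159048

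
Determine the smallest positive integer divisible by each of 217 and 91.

2821

217 = 7 × 31
91 = 7 × 13
LCM(217, 91) = 7 × 13 × 31 = 2821.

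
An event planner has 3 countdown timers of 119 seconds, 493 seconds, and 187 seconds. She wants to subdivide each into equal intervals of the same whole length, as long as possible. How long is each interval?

17 seconds

The interval must divide each timer length; the longest such is the gcd.
119 = 7 × 17
493 = 17 × 29
187 = 11 × 17
gcd(119, 493, 187) = 17.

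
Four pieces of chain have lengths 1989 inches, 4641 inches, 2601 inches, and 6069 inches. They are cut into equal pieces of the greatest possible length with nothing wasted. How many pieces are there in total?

300

Piece length = gcd(1989, 4641, 2601, 6069).
1989 = 3^2 × 13 × 17
4641 = 3 × 7 × 13 × 17
2601 = 3^2 × 17^2
6069 = 3 × 7 × 17^2
gcd(1989, 4641, 2601, 6069) = 3 × 17 = 51.
Total pieces = 1989/51 + 4641/51 + 2601/51 + 6069/51 = 39 + 91 + 51 + 119 = 300.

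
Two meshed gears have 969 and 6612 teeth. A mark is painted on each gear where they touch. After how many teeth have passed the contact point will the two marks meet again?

They coincide at every common multiple of the periods; the first is the LCM.
969 = 3 × 17 × 19
6612 = 2^2 × 3 × 19 × 29
LCM(969, 6612) = 2^2 × 3 × 17 × 19 × 29 = 112404.

112404 teeth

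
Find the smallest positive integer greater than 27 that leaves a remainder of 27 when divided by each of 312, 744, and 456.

N − 27 must be a common multiple of 312, 744, and 456.
312 = 2^3 × 3 × 13
744 = 2^3 × 3 × 31
456 = 2^3 × 3 × 19
LCM(312, 744, 456) = 2^3 × 3 × 13 × 19 × 31 = 183768.
Smallest N > 27 is LCM + 27 = 183768 + 27 = 183795.

183795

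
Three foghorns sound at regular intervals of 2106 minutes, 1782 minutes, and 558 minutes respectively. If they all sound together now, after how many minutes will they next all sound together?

718146 minutes

The first simultaneous occurrence is after LCM of the individual periods.
2106 = 2 × 3^4 × 13
1782 = 2 × 3^4 × 11
558 = 2 × 3^2 × 31
LCM(2106, 1782, 558) = 2 × 3^4 × 11 × 13 × 31 = 718146.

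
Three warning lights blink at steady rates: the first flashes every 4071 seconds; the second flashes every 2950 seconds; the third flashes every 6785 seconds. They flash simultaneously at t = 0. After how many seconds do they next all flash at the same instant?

They coincide at every common multiple of the periods; the first is the LCM.
4071 = 3 × 23 × 59
2950 = 2 × 5^2 × 59
6785 = 5 × 23 × 59
LCM(4071, 2950, 6785) = 2 × 3 × 5^2 × 23 × 59 = 203550.

203550 seconds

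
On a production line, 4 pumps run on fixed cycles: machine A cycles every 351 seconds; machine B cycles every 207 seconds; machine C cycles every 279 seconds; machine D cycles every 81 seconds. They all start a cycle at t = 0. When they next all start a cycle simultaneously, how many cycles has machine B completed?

They are all back at their starting positions together after one LCM of the periods.
351 = 3^3 × 13
207 = 3^2 × 23
279 = 3^2 × 31
81 = 3^4
LCM(351, 207, 279, 81) = 3^4 × 13 × 23 × 31 = 750789.
Cycles for period 207: 750789 / 207 = 3627.

3627 cycles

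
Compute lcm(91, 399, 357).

91 = 7 × 13
399 = 3 × 7 × 19
357 = 3 × 7 × 17
LCM(91, 399, 357) = 3 × 7 × 13 × 17 × 19 = 88179.

88179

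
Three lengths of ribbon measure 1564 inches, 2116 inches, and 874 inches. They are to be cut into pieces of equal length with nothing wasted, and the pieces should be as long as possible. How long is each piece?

Each piece length must divide every original length, so the longest possible is gcd(1564, 2116, 874).
1564 = 2^2 × 17 × 23
2116 = 2^2 × 23^2
874 = 2 × 19 × 23
gcd(1564, 2116, 874) = 2 × 23 = 46.

46 inches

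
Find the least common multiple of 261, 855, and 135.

261 = 3^2 × 29
855 = 3^2 × 5 × 19
135 = 3^3 × 5
LCM(261, 855, 135) = 3^3 × 5 × 19 × 29 = 74385.

74385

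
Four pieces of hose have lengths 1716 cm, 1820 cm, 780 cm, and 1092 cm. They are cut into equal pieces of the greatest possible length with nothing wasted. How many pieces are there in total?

Piece length = gcd(1716, 1820, 780, 1092).
1716 = 2^2 × 3 × 11 × 13
1820 = 2^2 × 5 × 7 × 13
780 = 2^2 × 3 × 5 × 13
1092 = 2^2 × 3 × 7 × 13
gcd(1716, 1820, 780, 1092) = 2^2 × 13 = 52.
Total pieces = 1716/52 + 1820/52 + 780/52 + 1092/52 = 33 + 35 + 15 + 21 = 104.

104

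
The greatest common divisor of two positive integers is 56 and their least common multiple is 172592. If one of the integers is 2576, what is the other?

3752

For two integers, gcd × lcm = product, so the other is (56 × 172592) / 2576 = 9665152 / 2576 = 3752.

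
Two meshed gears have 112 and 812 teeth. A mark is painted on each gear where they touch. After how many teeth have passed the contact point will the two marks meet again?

3248 teeth

We need the least common multiple of the intervals.
112 = 2^4 × 7
812 = 2^2 × 7 × 29
LCM(112, 812) = 2^4 × 7 × 29 = 3248.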